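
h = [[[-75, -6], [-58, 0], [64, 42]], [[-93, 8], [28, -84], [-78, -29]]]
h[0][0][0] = -75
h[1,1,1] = -84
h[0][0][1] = -6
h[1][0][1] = 8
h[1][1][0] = 28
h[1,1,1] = -84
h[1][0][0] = -93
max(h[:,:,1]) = 42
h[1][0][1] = 8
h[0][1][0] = -58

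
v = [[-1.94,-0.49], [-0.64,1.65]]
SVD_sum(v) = [[-1.88, 0.16], [-0.78, 0.07]] + [[-0.06, -0.65], [0.14, 1.58]]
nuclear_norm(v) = 3.76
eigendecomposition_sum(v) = [[-1.98, -0.26],[-0.34, -0.05]] + [[0.04, -0.23], [-0.3, 1.7]]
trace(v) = -0.29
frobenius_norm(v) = 2.67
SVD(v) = [[-0.92,-0.38], [-0.38,0.92]] @ diag([2.0450692038290263, 1.718572649482736]) @ [[1.00, -0.09],  [0.09, 1.0]]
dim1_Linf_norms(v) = [1.94, 1.65]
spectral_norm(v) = 2.05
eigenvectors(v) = [[-0.99, 0.13],  [-0.17, -0.99]]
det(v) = -3.51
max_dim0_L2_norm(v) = 2.04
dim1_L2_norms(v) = [2.0, 1.77]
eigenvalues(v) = [-2.03, 1.74]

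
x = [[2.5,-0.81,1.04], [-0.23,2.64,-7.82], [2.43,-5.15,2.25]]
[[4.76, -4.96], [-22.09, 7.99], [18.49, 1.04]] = x @ [[0.25, -1.91], [-2.63, -1.79], [1.93, -1.57]]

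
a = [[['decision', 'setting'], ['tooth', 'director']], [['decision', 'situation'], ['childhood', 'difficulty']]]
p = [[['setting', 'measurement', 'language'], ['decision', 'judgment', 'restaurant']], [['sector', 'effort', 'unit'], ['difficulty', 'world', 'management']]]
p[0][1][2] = 'restaurant'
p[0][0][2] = 'language'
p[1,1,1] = 'world'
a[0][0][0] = 'decision'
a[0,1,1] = 'director'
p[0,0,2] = 'language'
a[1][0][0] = 'decision'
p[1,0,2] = 'unit'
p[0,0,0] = 'setting'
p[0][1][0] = 'decision'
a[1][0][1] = 'situation'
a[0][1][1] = 'director'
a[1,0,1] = 'situation'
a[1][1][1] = 'difficulty'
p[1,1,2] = 'management'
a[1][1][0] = 'childhood'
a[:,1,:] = [['tooth', 'director'], ['childhood', 'difficulty']]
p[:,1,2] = ['restaurant', 'management']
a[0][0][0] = 'decision'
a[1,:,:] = [['decision', 'situation'], ['childhood', 'difficulty']]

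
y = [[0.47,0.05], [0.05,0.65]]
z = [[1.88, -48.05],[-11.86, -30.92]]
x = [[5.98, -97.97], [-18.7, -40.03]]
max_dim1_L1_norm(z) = 49.93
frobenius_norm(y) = 0.81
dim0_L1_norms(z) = [13.74, 78.97]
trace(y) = 1.12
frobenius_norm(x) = 107.64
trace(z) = -29.04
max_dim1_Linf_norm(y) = 0.65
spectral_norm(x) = 105.84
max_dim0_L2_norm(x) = 105.83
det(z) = -628.00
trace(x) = -34.05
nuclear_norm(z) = 68.30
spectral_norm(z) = 57.35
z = y @ x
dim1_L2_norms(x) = [98.15, 44.18]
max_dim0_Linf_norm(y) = 0.65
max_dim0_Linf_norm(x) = 97.97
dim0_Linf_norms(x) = [18.7, 97.97]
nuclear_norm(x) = 125.41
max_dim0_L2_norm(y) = 0.65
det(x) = -2071.42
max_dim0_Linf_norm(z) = 48.05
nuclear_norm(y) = 1.12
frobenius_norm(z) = 58.39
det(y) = 0.30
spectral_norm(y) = 0.66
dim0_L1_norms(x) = [24.68, 138.0]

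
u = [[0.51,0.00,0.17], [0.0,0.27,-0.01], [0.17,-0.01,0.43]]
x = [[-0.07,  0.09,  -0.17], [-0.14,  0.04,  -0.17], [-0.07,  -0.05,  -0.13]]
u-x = [[0.58,-0.09,0.34],[0.14,0.23,0.16],[0.24,0.04,0.56]]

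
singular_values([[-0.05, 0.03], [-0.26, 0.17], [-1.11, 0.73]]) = [1.37, 0.0]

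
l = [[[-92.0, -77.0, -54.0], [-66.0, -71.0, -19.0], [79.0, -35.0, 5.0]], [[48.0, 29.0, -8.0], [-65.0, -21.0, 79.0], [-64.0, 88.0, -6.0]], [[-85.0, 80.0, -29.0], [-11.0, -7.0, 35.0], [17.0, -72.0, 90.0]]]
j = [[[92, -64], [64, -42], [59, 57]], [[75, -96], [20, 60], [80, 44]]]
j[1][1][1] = 60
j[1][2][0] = 80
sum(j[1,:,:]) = 183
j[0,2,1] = 57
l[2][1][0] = -11.0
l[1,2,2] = -6.0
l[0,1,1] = -71.0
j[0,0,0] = 92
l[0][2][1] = -35.0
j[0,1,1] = -42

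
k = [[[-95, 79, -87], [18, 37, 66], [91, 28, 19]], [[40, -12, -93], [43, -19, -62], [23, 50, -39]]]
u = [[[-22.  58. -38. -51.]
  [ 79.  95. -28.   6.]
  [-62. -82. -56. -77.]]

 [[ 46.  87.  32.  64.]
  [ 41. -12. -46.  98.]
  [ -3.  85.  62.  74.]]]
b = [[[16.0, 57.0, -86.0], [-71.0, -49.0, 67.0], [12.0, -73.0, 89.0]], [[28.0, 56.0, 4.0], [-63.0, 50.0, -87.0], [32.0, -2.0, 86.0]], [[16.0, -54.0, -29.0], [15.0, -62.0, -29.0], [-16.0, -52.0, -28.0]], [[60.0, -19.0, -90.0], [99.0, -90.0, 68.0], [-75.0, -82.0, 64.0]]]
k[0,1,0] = 18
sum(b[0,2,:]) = 28.0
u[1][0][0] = 46.0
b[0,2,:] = [12.0, -73.0, 89.0]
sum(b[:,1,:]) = -152.0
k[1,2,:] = [23, 50, -39]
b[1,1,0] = -63.0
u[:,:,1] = [[58.0, 95.0, -82.0], [87.0, -12.0, 85.0]]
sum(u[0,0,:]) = -53.0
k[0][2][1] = 28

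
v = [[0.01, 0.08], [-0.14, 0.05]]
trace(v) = 0.06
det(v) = 0.01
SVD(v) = [[0.16, 0.99], [0.99, -0.16]] @ diag([0.1500730552645537, 0.0779620297552739]) @ [[-0.91, 0.41], [0.41, 0.91]]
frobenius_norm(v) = 0.17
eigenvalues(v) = [(0.03+0.1j), (0.03-0.1j)]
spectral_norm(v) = 0.15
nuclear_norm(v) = 0.23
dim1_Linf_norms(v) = [0.08, 0.14]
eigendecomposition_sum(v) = [[0.01+0.05j, 0.04-0.01j], [(-0.07+0.02j), 0.02+0.05j]] + [[0.01-0.05j, (0.04+0.01j)], [-0.07-0.02j, 0.02-0.05j]]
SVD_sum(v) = [[-0.02,  0.01],[-0.13,  0.06]] + [[0.03, 0.07], [-0.01, -0.01]]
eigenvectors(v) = [[-0.11+0.59j,(-0.11-0.59j)], [(-0.8+0j),-0.80-0.00j]]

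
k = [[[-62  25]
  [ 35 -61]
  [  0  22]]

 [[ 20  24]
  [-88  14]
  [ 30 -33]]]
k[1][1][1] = 14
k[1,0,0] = 20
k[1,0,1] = 24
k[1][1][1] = 14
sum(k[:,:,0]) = -65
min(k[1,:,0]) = -88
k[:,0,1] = [25, 24]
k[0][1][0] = 35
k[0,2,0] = 0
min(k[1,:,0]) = -88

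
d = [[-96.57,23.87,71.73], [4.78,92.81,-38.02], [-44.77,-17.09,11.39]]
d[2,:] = [-44.77, -17.09, 11.39]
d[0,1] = 23.87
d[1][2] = -38.02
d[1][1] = 92.81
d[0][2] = 71.73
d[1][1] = 92.81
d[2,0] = -44.77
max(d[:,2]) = 71.73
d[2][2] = 11.39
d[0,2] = 71.73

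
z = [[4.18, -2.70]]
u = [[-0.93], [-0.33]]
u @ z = [[-3.89, 2.51], [-1.38, 0.89]]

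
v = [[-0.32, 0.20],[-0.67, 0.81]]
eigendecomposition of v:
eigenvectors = [[-0.83, -0.20], [-0.56, -0.98]]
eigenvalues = [-0.19, 0.68]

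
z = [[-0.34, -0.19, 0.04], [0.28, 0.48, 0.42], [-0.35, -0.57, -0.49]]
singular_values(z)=[1.11, 0.3, 0.0]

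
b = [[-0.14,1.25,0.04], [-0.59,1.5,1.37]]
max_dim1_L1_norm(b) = 3.46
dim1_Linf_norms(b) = [1.25, 1.5]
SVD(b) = [[-0.46, -0.89], [-0.89, 0.46]] @ diag([2.346738857150494, 0.7426417281165887]) @ [[0.25, -0.81, -0.53], [-0.19, -0.58, 0.79]]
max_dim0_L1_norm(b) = 2.75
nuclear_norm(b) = 3.09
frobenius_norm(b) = 2.46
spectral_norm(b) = 2.35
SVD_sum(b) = [[-0.27, 0.87, 0.56], [-0.52, 1.70, 1.10]] + [[0.13, 0.38, -0.52], [-0.07, -0.2, 0.27]]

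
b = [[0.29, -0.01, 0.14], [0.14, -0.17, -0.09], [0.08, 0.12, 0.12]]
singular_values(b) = [0.36, 0.26, 0.02]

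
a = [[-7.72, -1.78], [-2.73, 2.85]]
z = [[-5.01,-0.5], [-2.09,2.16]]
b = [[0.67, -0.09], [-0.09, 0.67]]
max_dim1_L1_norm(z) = 5.51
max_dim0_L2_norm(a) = 8.19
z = a @ b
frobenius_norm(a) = 8.85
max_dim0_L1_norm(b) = 0.76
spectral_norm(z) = 5.44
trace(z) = -2.85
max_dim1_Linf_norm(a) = 7.72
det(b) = 0.44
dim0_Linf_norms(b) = [0.67, 0.67]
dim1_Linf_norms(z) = [5.01, 2.16]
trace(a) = -4.87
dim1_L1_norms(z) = [5.51, 4.25]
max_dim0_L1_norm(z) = 7.1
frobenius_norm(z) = 5.86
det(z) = -11.87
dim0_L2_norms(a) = [8.19, 3.36]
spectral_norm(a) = 8.23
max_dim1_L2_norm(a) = 7.92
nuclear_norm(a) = 11.49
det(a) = -26.86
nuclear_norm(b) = 1.34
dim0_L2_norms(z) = [5.43, 2.22]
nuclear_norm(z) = 7.62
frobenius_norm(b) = 0.96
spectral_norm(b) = 0.76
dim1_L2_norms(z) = [5.03, 3.01]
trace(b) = 1.34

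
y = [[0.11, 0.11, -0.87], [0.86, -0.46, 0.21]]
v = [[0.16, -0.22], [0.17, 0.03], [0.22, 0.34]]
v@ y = [[-0.17, 0.12, -0.19],[0.04, 0.0, -0.14],[0.32, -0.13, -0.12]]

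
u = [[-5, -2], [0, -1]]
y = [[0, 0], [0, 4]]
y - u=[[5, 2], [0, 5]]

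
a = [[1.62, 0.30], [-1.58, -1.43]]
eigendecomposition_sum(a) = [[1.54, 0.16], [-0.85, -0.09]] + [[0.08, 0.14],  [-0.73, -1.34]]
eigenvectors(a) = [[0.88, -0.1], [-0.48, 0.99]]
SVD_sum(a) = [[1.33,0.79], [-1.80,-1.07]] + [[0.29, -0.49], [0.22, -0.36]]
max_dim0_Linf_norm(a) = 1.62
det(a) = -1.84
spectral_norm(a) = 2.60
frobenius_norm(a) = 2.69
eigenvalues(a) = [1.46, -1.27]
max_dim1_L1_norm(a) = 3.01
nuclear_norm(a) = 3.31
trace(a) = 0.19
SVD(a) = [[-0.59, 0.80], [0.8, 0.59]] @ diag([2.598639901370119, 0.7090632292025144]) @ [[-0.86,-0.51],[0.51,-0.86]]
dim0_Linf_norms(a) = [1.62, 1.43]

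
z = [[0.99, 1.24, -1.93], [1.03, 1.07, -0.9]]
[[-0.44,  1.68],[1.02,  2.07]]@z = [[1.29, 1.25, -0.66],[3.14, 3.48, -3.83]]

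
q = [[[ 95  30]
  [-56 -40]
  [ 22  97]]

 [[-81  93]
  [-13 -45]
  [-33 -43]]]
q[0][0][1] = 30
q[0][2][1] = 97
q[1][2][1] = -43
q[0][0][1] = 30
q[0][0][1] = 30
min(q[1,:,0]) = -81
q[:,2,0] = [22, -33]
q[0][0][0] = 95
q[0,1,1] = -40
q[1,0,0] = -81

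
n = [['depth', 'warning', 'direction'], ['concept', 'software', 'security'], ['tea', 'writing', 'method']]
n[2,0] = 'tea'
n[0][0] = 'depth'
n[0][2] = 'direction'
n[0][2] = 'direction'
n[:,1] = ['warning', 'software', 'writing']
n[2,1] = 'writing'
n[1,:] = ['concept', 'software', 'security']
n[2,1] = 'writing'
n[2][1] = 'writing'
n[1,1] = 'software'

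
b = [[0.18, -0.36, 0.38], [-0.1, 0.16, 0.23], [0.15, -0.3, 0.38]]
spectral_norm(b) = 0.75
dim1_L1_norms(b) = [0.92, 0.49, 0.83]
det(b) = -0.00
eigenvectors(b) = [[0.87+0.00j, (0.65+0.03j), (0.65-0.03j)],  [(0.48+0j), (0.36-0.15j), (0.36+0.15j)],  [0.04+0.00j, 0.65+0.00j, 0.65-0.00j]]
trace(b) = 0.72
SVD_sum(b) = [[0.17, -0.34, 0.4], [0.01, -0.02, 0.03], [0.15, -0.31, 0.37]] + [[0.01, -0.02, -0.02], [-0.11, 0.18, 0.20], [-0.01, 0.01, 0.01]] + [[-0.0, -0.0, -0.00],  [-0.0, -0.0, -0.0],  [0.00, 0.0, 0.0]]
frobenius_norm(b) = 0.81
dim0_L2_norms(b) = [0.25, 0.5, 0.58]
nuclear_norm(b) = 1.05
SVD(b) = [[-0.74,0.12,-0.67],[-0.05,-0.99,-0.11],[-0.67,-0.05,0.74]] @ diag([0.7506525900929525, 0.2971809391409629, 0.002044113019639557]) @ [[-0.30, 0.61, -0.73], [0.38, -0.63, -0.68], [0.87, 0.48, 0.04]]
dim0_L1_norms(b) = [0.43, 0.82, 0.99]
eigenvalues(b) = [(-0+0j), (0.36+0.07j), (0.36-0.07j)]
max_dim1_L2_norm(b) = 0.55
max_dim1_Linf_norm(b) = 0.38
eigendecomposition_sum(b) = [[-0.00+0.00j, (-0+0j), 0.00-0.00j], [-0.00+0.00j, -0.00+0.00j, 0.00-0.00j], [(-0+0j), -0.00+0.00j, -0j]] + [[(0.09-0.39j), -0.18+0.71j, 0.19+0.04j], [-0.05-0.24j, (0.08+0.44j), 0.11-0.02j], [(0.08-0.4j), (-0.15+0.72j), (0.19+0.03j)]] + [[0.09+0.39j,-0.18-0.71j,(0.19-0.04j)], [-0.05+0.24j,(0.08-0.44j),(0.11+0.02j)], [(0.08+0.4j),-0.15-0.72j,0.19-0.03j]]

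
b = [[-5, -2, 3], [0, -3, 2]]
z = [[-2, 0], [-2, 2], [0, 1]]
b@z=[[14, -1], [6, -4]]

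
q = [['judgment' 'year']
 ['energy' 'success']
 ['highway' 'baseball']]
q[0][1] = 'year'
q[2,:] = ['highway', 'baseball']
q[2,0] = 'highway'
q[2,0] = 'highway'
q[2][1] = 'baseball'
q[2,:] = ['highway', 'baseball']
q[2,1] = 'baseball'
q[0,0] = 'judgment'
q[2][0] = 'highway'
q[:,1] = ['year', 'success', 'baseball']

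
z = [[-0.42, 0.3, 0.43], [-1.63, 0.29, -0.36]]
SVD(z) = [[-0.23, -0.97], [-0.97, 0.23]] @ diag([1.7374629325809223, 0.5505656708398207]) @ [[0.97, -0.2, 0.14], [0.05, -0.41, -0.91]]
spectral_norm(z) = 1.74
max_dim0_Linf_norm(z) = 1.63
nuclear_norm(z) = 2.29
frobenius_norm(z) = 1.82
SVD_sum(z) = [[-0.39, 0.08, -0.06], [-1.64, 0.34, -0.24]] + [[-0.03, 0.22, 0.49], [0.01, -0.05, -0.12]]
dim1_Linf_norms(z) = [0.43, 1.63]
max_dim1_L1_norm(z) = 2.28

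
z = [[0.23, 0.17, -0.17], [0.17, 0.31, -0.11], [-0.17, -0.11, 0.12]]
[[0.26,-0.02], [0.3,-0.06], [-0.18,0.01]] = z @ [[0.4, 0.34], [0.62, -0.27], [-0.35, 0.32]]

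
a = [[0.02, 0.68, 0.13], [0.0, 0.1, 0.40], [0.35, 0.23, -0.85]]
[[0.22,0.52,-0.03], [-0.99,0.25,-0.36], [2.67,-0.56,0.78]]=a@[[0.56,  -0.93,  -0.12], [0.82,  0.70,  0.13], [-2.69,  0.46,  -0.93]]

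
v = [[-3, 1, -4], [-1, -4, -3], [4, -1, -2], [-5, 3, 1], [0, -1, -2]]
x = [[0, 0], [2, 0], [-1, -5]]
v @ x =[[6, 20], [-5, 15], [0, 10], [5, -5], [0, 10]]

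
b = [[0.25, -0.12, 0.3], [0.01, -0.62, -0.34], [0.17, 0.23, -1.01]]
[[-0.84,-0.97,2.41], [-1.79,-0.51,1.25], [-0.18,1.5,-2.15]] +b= [[-0.59, -1.09, 2.71], [-1.78, -1.13, 0.91], [-0.01, 1.73, -3.16]]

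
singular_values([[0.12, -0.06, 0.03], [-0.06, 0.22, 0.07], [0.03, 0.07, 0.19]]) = [0.28, 0.18, 0.06]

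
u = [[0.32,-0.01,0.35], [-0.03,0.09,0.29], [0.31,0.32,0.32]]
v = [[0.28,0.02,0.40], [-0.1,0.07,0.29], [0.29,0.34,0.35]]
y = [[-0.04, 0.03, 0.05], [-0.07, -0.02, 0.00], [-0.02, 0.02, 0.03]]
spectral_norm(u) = 0.72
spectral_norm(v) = 0.74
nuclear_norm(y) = 0.15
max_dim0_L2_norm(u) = 0.56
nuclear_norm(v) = 1.21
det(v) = -0.04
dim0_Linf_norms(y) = [0.07, 0.03, 0.05]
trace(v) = 0.70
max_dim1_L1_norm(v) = 0.98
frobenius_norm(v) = 0.81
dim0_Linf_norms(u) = [0.32, 0.32, 0.35]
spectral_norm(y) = 0.09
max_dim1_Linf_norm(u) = 0.35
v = y + u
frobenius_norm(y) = 0.11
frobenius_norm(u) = 0.79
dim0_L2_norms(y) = [0.08, 0.04, 0.06]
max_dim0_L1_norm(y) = 0.13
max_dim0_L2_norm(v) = 0.61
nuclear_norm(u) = 1.16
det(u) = -0.03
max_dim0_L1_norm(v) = 1.04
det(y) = -0.00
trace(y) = -0.03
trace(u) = 0.73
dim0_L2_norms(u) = [0.45, 0.33, 0.56]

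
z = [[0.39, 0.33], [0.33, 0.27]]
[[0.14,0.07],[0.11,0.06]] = z @ [[0.33, 0.05], [0.02, 0.15]]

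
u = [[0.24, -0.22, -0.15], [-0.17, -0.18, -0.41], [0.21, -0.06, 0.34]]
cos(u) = [[0.97, 0.00, -0.00], [0.05, 0.95, 0.02], [-0.06, 0.03, 0.95]]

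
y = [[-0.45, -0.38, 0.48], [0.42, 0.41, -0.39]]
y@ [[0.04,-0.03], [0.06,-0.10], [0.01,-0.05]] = [[-0.04,0.03], [0.04,-0.03]]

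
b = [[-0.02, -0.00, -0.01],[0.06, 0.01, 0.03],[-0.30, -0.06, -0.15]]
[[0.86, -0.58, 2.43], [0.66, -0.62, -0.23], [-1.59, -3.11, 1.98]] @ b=[[-0.78, -0.15, -0.39], [0.02, 0.01, 0.01], [-0.75, -0.15, -0.37]]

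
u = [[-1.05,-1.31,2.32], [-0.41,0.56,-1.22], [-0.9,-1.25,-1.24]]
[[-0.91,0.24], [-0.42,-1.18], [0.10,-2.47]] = u@ [[1.01, 1.04], [-0.56, 0.42], [-0.25, 0.81]]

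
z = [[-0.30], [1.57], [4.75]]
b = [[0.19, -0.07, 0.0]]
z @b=[[-0.06, 0.02, 0.0], [0.3, -0.11, 0.00], [0.90, -0.33, 0.00]]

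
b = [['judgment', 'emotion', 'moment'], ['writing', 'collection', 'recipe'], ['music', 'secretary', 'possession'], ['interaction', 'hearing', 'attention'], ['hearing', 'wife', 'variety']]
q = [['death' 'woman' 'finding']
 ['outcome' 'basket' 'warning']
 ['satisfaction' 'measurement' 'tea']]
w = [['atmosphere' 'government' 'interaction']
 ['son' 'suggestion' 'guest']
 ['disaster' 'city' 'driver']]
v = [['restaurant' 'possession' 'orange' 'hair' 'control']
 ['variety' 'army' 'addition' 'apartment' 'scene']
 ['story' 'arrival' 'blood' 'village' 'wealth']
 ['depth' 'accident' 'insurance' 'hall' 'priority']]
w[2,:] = ['disaster', 'city', 'driver']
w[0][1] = 'government'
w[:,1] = ['government', 'suggestion', 'city']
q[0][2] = 'finding'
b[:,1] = ['emotion', 'collection', 'secretary', 'hearing', 'wife']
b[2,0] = 'music'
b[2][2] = 'possession'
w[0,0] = 'atmosphere'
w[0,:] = ['atmosphere', 'government', 'interaction']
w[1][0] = 'son'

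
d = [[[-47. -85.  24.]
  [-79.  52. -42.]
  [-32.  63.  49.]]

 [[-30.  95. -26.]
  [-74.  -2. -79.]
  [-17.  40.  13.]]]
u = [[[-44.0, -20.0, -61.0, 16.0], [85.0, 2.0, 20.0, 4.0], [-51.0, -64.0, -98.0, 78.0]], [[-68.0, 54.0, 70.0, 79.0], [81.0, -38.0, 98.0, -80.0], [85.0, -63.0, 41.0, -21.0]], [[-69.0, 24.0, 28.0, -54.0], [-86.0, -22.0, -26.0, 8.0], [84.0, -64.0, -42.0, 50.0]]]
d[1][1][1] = -2.0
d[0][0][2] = 24.0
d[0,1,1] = 52.0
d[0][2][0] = -32.0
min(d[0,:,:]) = -85.0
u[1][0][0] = -68.0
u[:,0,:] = [[-44.0, -20.0, -61.0, 16.0], [-68.0, 54.0, 70.0, 79.0], [-69.0, 24.0, 28.0, -54.0]]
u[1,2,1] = -63.0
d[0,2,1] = 63.0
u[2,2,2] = -42.0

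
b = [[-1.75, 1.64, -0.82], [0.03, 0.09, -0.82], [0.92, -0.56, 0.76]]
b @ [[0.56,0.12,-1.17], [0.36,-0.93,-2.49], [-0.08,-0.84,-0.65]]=[[-0.32, -1.05, -1.50], [0.11, 0.61, 0.27], [0.25, -0.01, -0.18]]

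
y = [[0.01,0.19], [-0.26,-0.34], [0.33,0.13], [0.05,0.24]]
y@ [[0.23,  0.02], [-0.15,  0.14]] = [[-0.03, 0.03],  [-0.01, -0.05],  [0.06, 0.02],  [-0.02, 0.03]]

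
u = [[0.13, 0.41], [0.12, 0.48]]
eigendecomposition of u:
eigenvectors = [[-0.97, -0.67], [0.25, -0.74]]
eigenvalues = [0.02, 0.59]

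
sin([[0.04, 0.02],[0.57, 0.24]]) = [[0.04, 0.02], [0.56, 0.24]]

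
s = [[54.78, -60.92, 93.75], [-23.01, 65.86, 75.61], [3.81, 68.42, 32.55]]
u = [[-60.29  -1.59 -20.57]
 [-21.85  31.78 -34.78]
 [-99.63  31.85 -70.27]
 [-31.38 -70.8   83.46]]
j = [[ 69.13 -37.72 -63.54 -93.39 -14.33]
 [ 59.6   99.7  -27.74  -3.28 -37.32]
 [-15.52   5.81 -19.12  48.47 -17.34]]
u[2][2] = -70.27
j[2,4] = -17.34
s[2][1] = 68.42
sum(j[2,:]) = 2.299999999999997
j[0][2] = -63.54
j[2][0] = -15.52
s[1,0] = -23.01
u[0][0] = -60.29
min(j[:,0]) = -15.52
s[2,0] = 3.81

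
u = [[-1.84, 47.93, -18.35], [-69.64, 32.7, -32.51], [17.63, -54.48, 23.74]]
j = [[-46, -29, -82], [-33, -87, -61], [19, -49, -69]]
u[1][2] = -32.51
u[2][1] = -54.48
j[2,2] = -69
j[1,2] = -61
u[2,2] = 23.74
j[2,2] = -69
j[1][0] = -33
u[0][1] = 47.93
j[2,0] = 19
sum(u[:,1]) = 26.15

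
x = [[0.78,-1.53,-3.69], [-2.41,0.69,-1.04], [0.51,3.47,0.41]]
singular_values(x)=[4.61, 2.95, 2.53]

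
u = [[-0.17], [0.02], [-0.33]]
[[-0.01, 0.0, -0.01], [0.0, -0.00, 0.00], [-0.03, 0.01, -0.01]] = u @ [[0.08, -0.02, 0.03]]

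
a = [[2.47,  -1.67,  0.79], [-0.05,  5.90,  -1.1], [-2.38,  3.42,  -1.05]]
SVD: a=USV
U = [[-0.33, -0.66, 0.67],  [0.77, -0.6, -0.22],  [0.55, 0.45, 0.71]]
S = [7.48, 2.84, 0.03]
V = [[-0.29,0.93,-0.22], [-0.94,-0.32,-0.12], [-0.18,0.18,0.97]]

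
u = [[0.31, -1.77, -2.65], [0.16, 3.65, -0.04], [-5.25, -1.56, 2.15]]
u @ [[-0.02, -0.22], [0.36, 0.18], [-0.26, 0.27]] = [[0.05, -1.1], [1.32, 0.61], [-1.02, 1.45]]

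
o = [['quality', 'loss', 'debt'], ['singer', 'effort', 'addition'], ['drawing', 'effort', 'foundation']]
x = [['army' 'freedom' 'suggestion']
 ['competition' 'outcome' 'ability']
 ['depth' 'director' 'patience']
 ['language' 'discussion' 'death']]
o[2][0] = 'drawing'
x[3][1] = 'discussion'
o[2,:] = ['drawing', 'effort', 'foundation']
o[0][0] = 'quality'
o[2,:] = ['drawing', 'effort', 'foundation']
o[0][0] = 'quality'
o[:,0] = ['quality', 'singer', 'drawing']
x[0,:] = ['army', 'freedom', 'suggestion']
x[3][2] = 'death'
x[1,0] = 'competition'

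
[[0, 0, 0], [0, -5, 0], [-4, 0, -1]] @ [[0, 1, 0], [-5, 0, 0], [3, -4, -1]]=[[0, 0, 0], [25, 0, 0], [-3, 0, 1]]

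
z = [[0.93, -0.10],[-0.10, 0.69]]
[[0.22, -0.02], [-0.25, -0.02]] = z@[[0.20, -0.02], [-0.34, -0.03]]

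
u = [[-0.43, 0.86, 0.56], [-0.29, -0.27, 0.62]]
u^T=[[-0.43, -0.29],[0.86, -0.27],[0.56, 0.62]]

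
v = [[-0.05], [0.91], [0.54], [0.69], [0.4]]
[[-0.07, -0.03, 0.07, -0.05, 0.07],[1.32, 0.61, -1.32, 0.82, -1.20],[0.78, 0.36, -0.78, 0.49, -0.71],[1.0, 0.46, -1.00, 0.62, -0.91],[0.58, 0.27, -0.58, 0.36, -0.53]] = v@[[1.45, 0.67, -1.45, 0.9, -1.32]]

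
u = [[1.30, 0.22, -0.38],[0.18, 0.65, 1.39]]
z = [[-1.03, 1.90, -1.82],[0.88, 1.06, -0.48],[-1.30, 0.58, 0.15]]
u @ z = [[-0.65, 2.48, -2.53], [-1.42, 1.84, -0.43]]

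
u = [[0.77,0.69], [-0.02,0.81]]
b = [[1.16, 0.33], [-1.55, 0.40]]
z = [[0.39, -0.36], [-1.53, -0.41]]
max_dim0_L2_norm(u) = 1.06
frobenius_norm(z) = 1.67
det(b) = 0.98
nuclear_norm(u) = 1.73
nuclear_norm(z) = 2.05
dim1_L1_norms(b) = [1.49, 1.95]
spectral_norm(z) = 1.61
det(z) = -0.71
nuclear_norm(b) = 2.44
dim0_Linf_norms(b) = [1.55, 0.4]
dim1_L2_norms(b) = [1.21, 1.6]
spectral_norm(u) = 1.20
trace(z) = -0.02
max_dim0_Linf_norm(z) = 1.53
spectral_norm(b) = 1.94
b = z + u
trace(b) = 1.56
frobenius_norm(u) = 1.31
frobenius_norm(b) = 2.00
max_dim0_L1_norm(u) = 1.5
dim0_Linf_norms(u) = [0.77, 0.81]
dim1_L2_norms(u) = [1.03, 0.81]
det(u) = 0.64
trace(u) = 1.58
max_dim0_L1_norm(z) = 1.92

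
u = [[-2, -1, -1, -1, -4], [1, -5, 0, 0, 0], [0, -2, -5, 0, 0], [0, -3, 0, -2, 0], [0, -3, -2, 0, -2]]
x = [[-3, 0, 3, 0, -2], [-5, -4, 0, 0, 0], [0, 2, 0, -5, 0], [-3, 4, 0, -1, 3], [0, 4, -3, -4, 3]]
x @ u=[[6, 3, -8, 3, 16], [6, 25, 5, 5, 20], [2, 5, 0, 10, 0], [10, -23, -3, 5, 6], [4, -11, 9, 8, -6]]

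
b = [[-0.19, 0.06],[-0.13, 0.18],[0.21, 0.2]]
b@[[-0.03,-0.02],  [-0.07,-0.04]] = [[0.0, 0.00], [-0.01, -0.00], [-0.02, -0.01]]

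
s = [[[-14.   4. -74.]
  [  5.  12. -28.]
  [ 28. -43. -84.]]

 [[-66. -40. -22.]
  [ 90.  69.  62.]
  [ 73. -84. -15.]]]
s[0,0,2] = -74.0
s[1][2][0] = 73.0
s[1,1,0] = 90.0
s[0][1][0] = 5.0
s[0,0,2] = -74.0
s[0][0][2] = -74.0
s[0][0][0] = -14.0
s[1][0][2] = -22.0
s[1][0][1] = -40.0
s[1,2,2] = -15.0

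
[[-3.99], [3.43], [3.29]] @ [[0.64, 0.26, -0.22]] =[[-2.55,  -1.04,  0.88], [2.2,  0.89,  -0.75], [2.11,  0.86,  -0.72]]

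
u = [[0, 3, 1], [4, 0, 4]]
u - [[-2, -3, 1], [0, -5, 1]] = [[2, 6, 0], [4, 5, 3]]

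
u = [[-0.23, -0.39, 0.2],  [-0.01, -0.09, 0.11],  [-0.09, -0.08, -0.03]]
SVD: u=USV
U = [[-0.96, 0.03, -0.29], [-0.23, -0.68, 0.7], [-0.18, 0.74, 0.65]]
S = [0.52, 0.11, 0.0]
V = [[0.46, 0.79, -0.41], [-0.58, -0.08, -0.81], [0.67, -0.61, -0.42]]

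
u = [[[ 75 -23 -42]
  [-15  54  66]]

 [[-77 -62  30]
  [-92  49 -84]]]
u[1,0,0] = -77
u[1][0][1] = -62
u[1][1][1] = 49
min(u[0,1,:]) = -15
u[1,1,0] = -92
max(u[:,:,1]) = 54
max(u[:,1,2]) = 66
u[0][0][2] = -42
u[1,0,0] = -77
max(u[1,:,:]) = 49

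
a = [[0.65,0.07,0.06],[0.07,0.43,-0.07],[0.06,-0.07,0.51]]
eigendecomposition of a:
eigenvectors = [[-0.30, 0.95, -0.11],[0.81, 0.19, -0.55],[0.50, 0.25, 0.83]]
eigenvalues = [0.36, 0.68, 0.55]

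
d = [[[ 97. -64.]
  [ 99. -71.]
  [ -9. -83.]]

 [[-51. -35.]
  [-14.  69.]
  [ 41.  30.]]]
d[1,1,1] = 69.0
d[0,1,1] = -71.0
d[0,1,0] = 99.0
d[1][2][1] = 30.0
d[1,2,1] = 30.0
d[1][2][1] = 30.0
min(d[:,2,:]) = -83.0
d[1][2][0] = 41.0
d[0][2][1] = -83.0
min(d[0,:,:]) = -83.0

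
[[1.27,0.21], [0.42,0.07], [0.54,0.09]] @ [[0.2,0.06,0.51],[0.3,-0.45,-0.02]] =[[0.32,-0.02,0.64], [0.11,-0.01,0.21], [0.14,-0.01,0.27]]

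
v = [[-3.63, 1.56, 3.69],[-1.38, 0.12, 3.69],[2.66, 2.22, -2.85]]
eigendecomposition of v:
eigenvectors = [[0.57, 0.65, 0.53], [0.48, -0.54, 0.64], [-0.67, 0.54, 0.56]]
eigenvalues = [-6.68, -1.88, 2.2]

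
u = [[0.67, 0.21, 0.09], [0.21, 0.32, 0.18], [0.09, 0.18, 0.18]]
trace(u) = 1.17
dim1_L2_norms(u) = [0.71, 0.42, 0.27]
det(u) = 0.01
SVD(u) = [[-0.85, 0.52, 0.09],  [-0.46, -0.65, -0.6],  [-0.25, -0.56, 0.79]] @ diag([0.8096688418416966, 0.3074783725856838, 0.05285278557261968]) @ [[-0.85,-0.46,-0.25], [0.52,-0.65,-0.56], [0.09,-0.60,0.79]]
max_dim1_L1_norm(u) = 0.97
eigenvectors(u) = [[0.85, 0.52, 0.09],[0.46, -0.65, -0.60],[0.25, -0.56, 0.79]]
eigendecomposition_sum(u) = [[0.59,  0.32,  0.17], [0.32,  0.17,  0.09], [0.17,  0.09,  0.05]] + [[0.08, -0.1, -0.09], [-0.10, 0.13, 0.11], [-0.09, 0.11, 0.10]] + [[0.0, -0.00, 0.00], [-0.00, 0.02, -0.03], [0.00, -0.03, 0.03]]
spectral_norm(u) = 0.81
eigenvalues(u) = [0.81, 0.31, 0.05]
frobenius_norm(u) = 0.87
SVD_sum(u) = [[0.59, 0.32, 0.17], [0.32, 0.17, 0.09], [0.17, 0.09, 0.05]] + [[0.08,-0.10,-0.09],  [-0.1,0.13,0.11],  [-0.09,0.11,0.10]] + [[0.00, -0.0, 0.00],  [-0.0, 0.02, -0.03],  [0.00, -0.03, 0.03]]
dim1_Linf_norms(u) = [0.67, 0.32, 0.18]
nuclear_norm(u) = 1.17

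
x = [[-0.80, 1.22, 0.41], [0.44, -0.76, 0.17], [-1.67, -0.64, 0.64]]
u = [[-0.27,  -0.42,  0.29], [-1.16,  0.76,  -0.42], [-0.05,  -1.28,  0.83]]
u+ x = [[-1.07,0.8,0.7], [-0.72,0.0,-0.25], [-1.72,-1.92,1.47]]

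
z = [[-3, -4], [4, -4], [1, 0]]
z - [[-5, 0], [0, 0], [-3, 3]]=[[2, -4], [4, -4], [4, -3]]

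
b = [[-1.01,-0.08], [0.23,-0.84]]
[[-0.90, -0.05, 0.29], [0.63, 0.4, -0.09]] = b @ [[0.93, 0.09, -0.29], [-0.5, -0.45, 0.03]]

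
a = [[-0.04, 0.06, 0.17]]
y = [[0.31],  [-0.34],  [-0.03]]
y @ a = [[-0.01, 0.02, 0.05], [0.01, -0.02, -0.06], [0.00, -0.00, -0.01]]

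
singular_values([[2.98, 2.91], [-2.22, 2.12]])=[4.17, 3.07]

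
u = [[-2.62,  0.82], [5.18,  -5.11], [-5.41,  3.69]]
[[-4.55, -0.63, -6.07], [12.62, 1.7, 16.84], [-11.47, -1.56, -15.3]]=u @ [[1.41, 0.2, 1.88], [-1.04, -0.13, -1.39]]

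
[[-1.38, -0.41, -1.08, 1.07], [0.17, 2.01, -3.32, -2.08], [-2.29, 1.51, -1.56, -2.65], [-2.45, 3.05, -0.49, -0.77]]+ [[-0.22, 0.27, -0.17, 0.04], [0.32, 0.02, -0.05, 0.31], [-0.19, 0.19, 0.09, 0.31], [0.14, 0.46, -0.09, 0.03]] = [[-1.6, -0.14, -1.25, 1.11], [0.49, 2.03, -3.37, -1.77], [-2.48, 1.7, -1.47, -2.34], [-2.31, 3.51, -0.58, -0.74]]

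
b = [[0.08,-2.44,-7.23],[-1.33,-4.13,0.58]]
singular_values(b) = [7.69, 4.28]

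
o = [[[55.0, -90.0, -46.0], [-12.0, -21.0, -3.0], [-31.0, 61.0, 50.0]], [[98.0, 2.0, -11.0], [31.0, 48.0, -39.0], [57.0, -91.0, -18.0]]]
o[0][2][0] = -31.0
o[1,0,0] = 98.0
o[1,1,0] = 31.0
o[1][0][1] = 2.0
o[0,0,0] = 55.0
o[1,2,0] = 57.0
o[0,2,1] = 61.0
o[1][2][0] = 57.0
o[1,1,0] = 31.0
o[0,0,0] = 55.0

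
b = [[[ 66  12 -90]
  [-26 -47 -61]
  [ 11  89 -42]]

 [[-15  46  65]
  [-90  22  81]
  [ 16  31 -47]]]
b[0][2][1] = 89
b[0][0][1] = 12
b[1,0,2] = 65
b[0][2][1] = 89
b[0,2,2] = -42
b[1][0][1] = 46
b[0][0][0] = 66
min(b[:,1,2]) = -61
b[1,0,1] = 46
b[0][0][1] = 12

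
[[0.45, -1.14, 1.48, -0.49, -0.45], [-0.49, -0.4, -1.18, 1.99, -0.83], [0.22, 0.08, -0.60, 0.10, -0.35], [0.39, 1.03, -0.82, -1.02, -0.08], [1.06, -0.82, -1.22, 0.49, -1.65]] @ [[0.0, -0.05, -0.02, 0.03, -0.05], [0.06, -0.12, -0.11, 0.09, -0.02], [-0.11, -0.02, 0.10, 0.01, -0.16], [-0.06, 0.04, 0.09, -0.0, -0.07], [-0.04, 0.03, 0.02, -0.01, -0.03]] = [[-0.18, 0.05, 0.21, -0.07, -0.19], [0.02, 0.15, 0.1, -0.05, 0.11], [0.08, -0.02, -0.07, 0.01, 0.09], [0.22, -0.17, -0.3, 0.10, 0.16], [0.12, 0.04, -0.04, -0.04, 0.17]]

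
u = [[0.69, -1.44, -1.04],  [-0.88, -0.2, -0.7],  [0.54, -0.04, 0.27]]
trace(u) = 0.76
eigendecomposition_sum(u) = [[0.83, -0.78, -0.30], [-0.69, 0.65, 0.25], [0.46, -0.43, -0.17]] + [[-0.14, -0.65, -0.73], [-0.19, -0.85, -0.94], [0.08, 0.38, 0.43]] + [[0.00, -0.00, -0.00], [0.0, -0.00, -0.01], [-0.0, 0.00, 0.01]]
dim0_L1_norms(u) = [2.11, 1.68, 2.01]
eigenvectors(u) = [[-0.71, 0.58, -0.37],  [0.59, 0.74, -0.65],  [-0.39, -0.34, 0.66]]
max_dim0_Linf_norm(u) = 1.44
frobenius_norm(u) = 2.30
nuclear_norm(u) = 3.19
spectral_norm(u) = 1.92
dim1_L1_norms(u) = [3.17, 1.78, 0.85]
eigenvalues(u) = [1.32, -0.56, 0.0]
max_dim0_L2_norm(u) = 1.45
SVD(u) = [[-0.99, 0.14, -0.09], [-0.16, -0.87, 0.47], [-0.01, 0.48, 0.88]] @ diag([1.9239186502053758, 1.2650435380452614, 0.0013690295285975866]) @ [[-0.28,  0.76,  0.59], [0.88,  -0.04,  0.47], [-0.37,  -0.65,  0.66]]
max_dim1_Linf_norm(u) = 1.44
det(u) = -0.00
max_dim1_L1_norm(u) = 3.17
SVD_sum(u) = [[0.53, -1.43, -1.12],[0.09, -0.24, -0.19],[0.01, -0.02, -0.01]] + [[0.16, -0.01, 0.08],[-0.97, 0.04, -0.51],[0.53, -0.02, 0.28]] + [[0.0,0.0,-0.0], [-0.0,-0.0,0.0], [-0.00,-0.00,0.00]]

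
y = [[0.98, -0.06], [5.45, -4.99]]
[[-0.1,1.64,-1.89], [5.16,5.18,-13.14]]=y @ [[-0.18, 1.72, -1.89], [-1.23, 0.84, 0.57]]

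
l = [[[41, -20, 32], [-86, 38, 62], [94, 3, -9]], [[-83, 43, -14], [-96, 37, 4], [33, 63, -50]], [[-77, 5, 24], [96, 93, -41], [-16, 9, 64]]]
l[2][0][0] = -77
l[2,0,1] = 5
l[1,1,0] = -96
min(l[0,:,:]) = -86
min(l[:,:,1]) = -20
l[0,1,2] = 62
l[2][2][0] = -16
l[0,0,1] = -20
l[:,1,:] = [[-86, 38, 62], [-96, 37, 4], [96, 93, -41]]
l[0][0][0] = 41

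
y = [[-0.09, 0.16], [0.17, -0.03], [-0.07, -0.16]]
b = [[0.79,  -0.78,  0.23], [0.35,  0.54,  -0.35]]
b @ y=[[-0.22, 0.11], [0.08, 0.10]]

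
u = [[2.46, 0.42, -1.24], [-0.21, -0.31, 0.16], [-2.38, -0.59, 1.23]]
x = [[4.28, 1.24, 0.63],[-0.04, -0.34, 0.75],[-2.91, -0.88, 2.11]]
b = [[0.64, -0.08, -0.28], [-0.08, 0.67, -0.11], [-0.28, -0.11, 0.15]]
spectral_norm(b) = 0.78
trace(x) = 6.05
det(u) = 0.00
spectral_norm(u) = 3.92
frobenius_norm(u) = 3.93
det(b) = -0.00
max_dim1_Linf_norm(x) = 4.28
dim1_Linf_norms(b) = [0.64, 0.67, 0.28]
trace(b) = 1.46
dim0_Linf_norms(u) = [2.46, 0.59, 1.24]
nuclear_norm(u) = 4.22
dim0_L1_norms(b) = [1.0, 0.86, 0.54]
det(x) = -3.45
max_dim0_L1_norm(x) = 7.23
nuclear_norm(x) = 7.94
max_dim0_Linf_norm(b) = 0.67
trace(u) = 3.38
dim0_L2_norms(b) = [0.7, 0.68, 0.34]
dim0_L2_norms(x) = [5.18, 1.56, 2.33]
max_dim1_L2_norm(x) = 4.5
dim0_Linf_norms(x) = [4.28, 1.24, 2.11]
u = x @ b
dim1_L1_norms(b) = [1.0, 0.86, 0.54]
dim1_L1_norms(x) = [6.15, 1.13, 5.9]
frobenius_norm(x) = 5.88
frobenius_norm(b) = 1.04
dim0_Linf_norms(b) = [0.64, 0.67, 0.28]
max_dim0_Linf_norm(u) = 2.46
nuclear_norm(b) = 1.47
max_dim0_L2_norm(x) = 5.18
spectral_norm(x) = 5.45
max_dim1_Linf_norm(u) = 2.46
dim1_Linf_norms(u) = [2.46, 0.31, 2.38]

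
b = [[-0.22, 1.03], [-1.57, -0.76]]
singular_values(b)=[1.77, 1.01]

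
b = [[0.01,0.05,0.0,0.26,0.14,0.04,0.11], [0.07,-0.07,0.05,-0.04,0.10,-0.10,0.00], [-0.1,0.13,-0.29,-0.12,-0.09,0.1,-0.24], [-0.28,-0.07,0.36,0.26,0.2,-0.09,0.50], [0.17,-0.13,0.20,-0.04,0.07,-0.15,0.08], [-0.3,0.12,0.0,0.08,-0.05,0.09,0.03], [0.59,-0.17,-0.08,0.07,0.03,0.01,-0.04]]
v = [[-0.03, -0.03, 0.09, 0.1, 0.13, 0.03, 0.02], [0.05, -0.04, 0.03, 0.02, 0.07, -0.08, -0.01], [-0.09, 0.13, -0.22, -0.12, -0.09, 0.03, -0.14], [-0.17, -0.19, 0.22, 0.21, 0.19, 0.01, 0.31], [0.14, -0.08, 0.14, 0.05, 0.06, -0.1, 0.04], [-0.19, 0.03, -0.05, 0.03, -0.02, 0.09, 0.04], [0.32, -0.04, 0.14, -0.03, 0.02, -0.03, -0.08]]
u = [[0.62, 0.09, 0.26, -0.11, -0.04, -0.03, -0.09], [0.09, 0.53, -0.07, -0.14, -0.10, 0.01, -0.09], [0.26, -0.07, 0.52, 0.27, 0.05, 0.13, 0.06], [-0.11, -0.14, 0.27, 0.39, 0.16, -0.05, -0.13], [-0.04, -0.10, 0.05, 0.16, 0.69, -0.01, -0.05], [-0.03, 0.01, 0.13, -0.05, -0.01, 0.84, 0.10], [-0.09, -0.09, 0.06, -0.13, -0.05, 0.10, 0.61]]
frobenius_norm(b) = 1.25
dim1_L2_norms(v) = [0.2, 0.13, 0.34, 0.54, 0.25, 0.22, 0.36]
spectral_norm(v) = 0.65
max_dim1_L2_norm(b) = 0.76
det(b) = -0.00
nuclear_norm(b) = 2.26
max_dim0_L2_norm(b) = 0.75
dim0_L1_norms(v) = [0.99, 0.54, 0.89, 0.56, 0.58, 0.37, 0.64]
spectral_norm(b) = 0.91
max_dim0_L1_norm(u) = 1.36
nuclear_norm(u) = 4.20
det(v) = 0.00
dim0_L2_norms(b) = [0.75, 0.3, 0.51, 0.41, 0.29, 0.25, 0.57]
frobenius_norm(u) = 1.80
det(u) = 0.00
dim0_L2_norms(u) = [0.69, 0.58, 0.66, 0.55, 0.72, 0.86, 0.65]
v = b @ u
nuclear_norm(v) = 1.44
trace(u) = 4.20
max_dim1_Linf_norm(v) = 0.32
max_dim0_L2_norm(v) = 0.45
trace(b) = 0.03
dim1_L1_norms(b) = [0.61, 0.43, 1.07, 1.76, 0.84, 0.67, 0.99]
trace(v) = -0.01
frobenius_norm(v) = 0.84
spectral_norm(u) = 0.95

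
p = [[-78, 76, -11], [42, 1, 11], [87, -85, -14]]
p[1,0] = 42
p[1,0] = 42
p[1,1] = 1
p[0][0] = -78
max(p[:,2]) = 11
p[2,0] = 87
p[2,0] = 87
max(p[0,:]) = 76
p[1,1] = 1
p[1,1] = 1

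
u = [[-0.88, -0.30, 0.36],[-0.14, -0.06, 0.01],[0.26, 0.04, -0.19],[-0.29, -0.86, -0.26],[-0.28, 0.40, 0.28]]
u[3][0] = -0.286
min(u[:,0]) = -0.884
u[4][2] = 0.278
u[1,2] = 0.008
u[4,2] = 0.278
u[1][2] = 0.008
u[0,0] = -0.884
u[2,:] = [0.258, 0.045, -0.187]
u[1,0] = -0.141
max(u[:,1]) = 0.405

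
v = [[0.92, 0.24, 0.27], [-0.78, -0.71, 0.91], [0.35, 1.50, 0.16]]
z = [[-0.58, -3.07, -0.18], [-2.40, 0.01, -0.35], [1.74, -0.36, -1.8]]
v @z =[[-0.64, -2.92, -0.74],[3.74, 2.06, -1.25],[-3.52, -1.12, -0.88]]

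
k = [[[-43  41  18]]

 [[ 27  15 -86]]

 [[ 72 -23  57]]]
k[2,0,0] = 72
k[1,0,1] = 15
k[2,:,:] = [[72, -23, 57]]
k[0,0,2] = 18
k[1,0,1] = 15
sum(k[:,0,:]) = 78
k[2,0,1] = -23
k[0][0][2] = 18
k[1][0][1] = 15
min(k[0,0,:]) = -43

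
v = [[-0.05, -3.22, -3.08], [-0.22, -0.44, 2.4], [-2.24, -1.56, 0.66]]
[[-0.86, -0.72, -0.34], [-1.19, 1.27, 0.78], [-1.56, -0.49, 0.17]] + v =[[-0.91,-3.94,-3.42], [-1.41,0.83,3.18], [-3.8,-2.05,0.83]]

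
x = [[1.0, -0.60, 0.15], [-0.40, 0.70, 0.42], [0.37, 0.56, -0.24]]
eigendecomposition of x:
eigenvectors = [[0.23, 0.86, 0.65], [0.37, -0.51, 0.5], [-0.90, 0.02, 0.57]]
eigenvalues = [-0.56, 1.36, 0.67]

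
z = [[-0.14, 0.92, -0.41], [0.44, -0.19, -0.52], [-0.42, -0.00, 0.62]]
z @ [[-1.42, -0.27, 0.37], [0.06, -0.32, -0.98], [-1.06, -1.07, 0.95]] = [[0.69, 0.18, -1.34], [-0.08, 0.50, -0.15], [-0.06, -0.55, 0.43]]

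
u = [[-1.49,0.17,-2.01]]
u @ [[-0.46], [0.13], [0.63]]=[[-0.56]]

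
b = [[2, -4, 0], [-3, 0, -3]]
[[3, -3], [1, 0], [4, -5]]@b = [[15, -12, 9], [2, -4, 0], [23, -16, 15]]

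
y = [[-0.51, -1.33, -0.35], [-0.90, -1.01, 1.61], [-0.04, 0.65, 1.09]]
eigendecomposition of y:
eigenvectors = [[0.62, 0.88, -0.46], [0.77, -0.39, 0.57], [-0.15, 0.26, 0.68]]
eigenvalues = [-2.06, -0.03, 1.66]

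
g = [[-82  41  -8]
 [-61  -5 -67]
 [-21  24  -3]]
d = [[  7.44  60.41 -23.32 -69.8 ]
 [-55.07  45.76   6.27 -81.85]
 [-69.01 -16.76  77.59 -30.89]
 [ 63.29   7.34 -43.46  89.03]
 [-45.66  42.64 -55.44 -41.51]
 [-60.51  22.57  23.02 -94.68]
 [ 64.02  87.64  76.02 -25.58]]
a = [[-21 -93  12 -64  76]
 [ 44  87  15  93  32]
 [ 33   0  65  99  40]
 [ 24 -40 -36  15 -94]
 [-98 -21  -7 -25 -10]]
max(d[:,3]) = 89.03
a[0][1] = -93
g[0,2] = -8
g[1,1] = -5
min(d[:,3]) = -94.68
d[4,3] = -41.51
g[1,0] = -61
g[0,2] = -8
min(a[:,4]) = -94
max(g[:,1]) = 41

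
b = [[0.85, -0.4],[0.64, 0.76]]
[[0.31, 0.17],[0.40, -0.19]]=b @ [[0.44,0.06], [0.16,-0.30]]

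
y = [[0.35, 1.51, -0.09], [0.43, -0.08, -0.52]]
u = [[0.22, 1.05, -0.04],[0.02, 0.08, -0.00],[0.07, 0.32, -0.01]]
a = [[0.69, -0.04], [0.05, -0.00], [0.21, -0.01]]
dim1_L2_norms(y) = [1.55, 0.68]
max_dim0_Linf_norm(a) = 0.69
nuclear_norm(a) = 0.73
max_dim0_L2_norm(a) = 0.72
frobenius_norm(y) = 1.69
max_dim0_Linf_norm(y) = 1.51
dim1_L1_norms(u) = [1.31, 0.1, 0.4]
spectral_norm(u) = 1.13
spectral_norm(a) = 0.72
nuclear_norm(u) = 1.13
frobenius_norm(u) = 1.13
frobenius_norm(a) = 0.72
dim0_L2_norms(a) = [0.72, 0.04]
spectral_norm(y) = 1.55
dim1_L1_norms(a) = [0.73, 0.05, 0.22]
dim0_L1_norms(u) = [0.31, 1.45, 0.05]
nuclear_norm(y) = 2.23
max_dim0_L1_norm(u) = 1.45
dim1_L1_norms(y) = [1.95, 1.03]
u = a @ y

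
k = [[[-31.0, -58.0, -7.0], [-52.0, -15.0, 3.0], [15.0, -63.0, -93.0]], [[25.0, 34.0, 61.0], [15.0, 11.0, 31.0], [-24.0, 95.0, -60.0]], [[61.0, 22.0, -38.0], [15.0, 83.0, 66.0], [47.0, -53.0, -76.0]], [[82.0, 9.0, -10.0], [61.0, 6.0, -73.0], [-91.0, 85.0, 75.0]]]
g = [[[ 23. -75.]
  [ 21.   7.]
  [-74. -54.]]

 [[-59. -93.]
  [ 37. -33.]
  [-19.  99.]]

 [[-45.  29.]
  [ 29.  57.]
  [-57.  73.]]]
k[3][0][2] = -10.0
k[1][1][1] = 11.0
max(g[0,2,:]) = -54.0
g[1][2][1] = 99.0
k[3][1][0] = 61.0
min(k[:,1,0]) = -52.0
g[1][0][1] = -93.0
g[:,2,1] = [-54.0, 99.0, 73.0]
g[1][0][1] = -93.0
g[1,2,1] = 99.0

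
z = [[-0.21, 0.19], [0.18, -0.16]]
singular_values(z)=[0.37, 0.0]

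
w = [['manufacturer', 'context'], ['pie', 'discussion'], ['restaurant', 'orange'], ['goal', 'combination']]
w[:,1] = ['context', 'discussion', 'orange', 'combination']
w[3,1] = 'combination'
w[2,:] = ['restaurant', 'orange']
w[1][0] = 'pie'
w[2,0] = 'restaurant'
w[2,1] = 'orange'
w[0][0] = 'manufacturer'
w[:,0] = ['manufacturer', 'pie', 'restaurant', 'goal']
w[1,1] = 'discussion'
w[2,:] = ['restaurant', 'orange']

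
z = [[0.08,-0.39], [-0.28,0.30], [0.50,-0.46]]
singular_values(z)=[0.86, 0.21]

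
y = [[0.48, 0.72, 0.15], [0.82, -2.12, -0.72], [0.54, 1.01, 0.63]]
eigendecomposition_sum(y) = [[-0.20+0.00j, (0.54+0j), 0.15-0.00j],  [(0.79-0j), -2.09-0.00j, -0.59+0.00j],  [(-0.25+0j), (0.66+0j), (0.19-0j)]] + [[(0.34-0.52j), (0.09-0.09j), -0.00+0.13j], [(0.02+0.52j), (-0.02+0.11j), -0.06-0.09j], [0.40-2.54j, 0.17-0.50j, 0.22+0.51j]] + [[0.34+0.52j, (0.09+0.09j), -0.00-0.13j], [0.02-0.52j, -0.02-0.11j, -0.06+0.09j], [0.40+2.54j, 0.17+0.50j, (0.22-0.51j)]]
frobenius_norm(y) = 2.86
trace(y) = -1.01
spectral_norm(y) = 2.65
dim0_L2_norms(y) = [1.09, 2.46, 0.97]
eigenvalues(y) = [(-2.1+0j), (0.55+0.09j), (0.55-0.09j)]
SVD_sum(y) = [[-0.09, 0.60, 0.23], [0.34, -2.16, -0.82], [-0.16, 1.0, 0.38]] + [[0.55, 0.05, 0.1], [0.48, 0.04, 0.09], [0.71, 0.06, 0.13]] + [[0.02, 0.07, -0.17], [-0.0, -0.0, 0.01], [-0.02, -0.05, 0.13]]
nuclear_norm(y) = 3.93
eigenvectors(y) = [[(0.24+0j), (-0.21-0.1j), -0.21+0.10j], [(-0.92+0j), 0.19-0.04j, (0.19+0.04j)], [0.29+0.00j, -0.95+0.00j, -0.95-0.00j]]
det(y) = -0.65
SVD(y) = [[0.24,0.54,-0.81], [-0.88,0.47,0.05], [0.41,0.7,0.59]] @ diag([2.6501973341789045, 1.0423701360000805, 0.23456041756059715]) @ [[-0.15, 0.93, 0.35], [0.98, 0.09, 0.17], [-0.13, -0.37, 0.92]]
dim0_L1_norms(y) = [1.84, 3.85, 1.5]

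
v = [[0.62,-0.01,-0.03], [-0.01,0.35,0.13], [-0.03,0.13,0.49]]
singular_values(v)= [0.63, 0.55, 0.27]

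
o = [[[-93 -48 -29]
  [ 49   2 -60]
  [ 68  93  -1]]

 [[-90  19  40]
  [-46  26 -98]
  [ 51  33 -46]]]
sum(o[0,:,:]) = -19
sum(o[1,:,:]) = -111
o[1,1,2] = -98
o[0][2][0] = 68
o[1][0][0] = -90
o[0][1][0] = 49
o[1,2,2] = -46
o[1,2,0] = 51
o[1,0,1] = 19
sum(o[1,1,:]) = -118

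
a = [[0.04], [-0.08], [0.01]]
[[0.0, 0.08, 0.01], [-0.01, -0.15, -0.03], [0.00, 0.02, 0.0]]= a @[[0.07, 1.92, 0.34]]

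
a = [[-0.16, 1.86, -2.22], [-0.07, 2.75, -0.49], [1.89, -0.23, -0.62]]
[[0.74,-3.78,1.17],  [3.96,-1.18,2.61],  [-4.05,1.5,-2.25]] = a @ [[-1.58,  1.27,  -0.95], [1.60,  -0.13,  0.99], [1.12,  1.5,  0.37]]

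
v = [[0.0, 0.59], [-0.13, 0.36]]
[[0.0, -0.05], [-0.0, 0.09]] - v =[[0.00, -0.64], [0.13, -0.27]]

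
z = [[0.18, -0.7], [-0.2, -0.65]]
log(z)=[[-1.01+0.40j, 0.56+1.97j], [0.16+0.56j, (-0.35+2.74j)]]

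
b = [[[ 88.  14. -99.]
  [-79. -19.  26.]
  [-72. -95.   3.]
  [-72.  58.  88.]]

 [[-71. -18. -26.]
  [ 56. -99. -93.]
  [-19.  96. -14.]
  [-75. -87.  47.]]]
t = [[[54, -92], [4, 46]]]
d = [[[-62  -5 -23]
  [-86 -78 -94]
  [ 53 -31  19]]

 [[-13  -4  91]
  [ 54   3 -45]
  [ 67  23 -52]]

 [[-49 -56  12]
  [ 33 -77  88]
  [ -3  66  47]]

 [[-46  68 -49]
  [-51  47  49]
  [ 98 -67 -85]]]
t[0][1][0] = 4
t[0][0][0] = 54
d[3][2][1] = -67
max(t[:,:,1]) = 46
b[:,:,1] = [[14.0, -19.0, -95.0, 58.0], [-18.0, -99.0, 96.0, -87.0]]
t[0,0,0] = 54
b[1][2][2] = -14.0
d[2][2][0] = -3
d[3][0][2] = -49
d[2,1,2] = 88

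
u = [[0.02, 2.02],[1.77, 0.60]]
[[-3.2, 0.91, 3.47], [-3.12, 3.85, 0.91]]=u @[[-1.23, 2.03, -0.07], [-1.57, 0.43, 1.72]]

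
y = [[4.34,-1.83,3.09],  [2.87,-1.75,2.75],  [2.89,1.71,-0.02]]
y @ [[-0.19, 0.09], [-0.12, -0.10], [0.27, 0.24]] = [[0.23, 1.32], [0.41, 1.09], [-0.76, 0.08]]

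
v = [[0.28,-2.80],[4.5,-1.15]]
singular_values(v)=[4.79, 2.57]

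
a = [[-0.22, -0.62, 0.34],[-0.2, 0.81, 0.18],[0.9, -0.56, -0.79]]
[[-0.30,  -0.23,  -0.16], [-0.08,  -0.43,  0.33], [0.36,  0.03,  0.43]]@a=[[-0.03, 0.09, -0.02], [0.4, -0.48, -0.37], [0.3, -0.44, -0.21]]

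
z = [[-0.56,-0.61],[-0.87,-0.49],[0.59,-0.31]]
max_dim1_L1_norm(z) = 1.36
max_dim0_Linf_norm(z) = 0.87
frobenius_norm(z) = 1.46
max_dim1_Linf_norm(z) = 0.87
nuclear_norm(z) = 1.94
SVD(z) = [[-0.60, 0.42], [-0.76, 0.0], [0.27, 0.91]] @ diag([1.3220498406703314, 0.6156981555791371]) @ [[0.87, 0.49], [0.49, -0.87]]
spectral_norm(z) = 1.32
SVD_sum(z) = [[-0.69, -0.39], [-0.87, -0.49], [0.32, 0.18]] + [[0.13, -0.22], [0.00, -0.00], [0.27, -0.49]]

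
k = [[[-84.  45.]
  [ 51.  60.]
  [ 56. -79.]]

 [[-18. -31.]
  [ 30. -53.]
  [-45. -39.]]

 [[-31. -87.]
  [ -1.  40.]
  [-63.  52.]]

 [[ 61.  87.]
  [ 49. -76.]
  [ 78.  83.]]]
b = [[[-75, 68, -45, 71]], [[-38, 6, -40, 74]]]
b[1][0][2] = -40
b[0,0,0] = -75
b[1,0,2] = -40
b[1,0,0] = -38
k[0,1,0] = 51.0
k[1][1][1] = -53.0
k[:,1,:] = [[51.0, 60.0], [30.0, -53.0], [-1.0, 40.0], [49.0, -76.0]]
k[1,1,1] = -53.0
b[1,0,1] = 6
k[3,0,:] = [61.0, 87.0]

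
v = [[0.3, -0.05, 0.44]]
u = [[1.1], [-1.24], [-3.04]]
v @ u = [[-0.95]]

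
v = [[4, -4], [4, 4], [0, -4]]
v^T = [[4, 4, 0], [-4, 4, -4]]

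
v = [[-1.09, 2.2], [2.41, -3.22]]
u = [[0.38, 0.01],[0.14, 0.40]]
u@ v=[[-0.39, 0.8], [0.81, -0.98]]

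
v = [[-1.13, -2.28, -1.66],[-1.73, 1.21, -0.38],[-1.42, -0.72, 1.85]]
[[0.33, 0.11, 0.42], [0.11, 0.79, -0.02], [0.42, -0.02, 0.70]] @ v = [[-1.16, -0.92, 0.19],[-1.46, 0.72, -0.52],[-1.43, -1.49, 0.61]]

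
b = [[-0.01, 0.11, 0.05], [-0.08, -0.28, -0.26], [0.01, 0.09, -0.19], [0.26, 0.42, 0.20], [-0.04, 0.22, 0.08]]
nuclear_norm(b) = 1.08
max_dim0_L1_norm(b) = 1.12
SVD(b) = [[0.16,0.02,-0.32],[-0.55,0.37,0.21],[-0.02,0.89,-0.15],[0.76,0.26,0.51],[0.30,0.09,-0.76]] @ diag([0.686437596488958, 0.23502720512480418, 0.15926593790790808]) @ [[0.33, 0.81, 0.48], [0.18, 0.45, -0.88], [0.93, -0.38, -0.01]]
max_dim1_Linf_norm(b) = 0.42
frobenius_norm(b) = 0.74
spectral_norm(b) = 0.69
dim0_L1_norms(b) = [0.4, 1.12, 0.78]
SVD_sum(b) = [[0.04, 0.09, 0.05],[-0.13, -0.31, -0.18],[-0.01, -0.01, -0.01],[0.17, 0.42, 0.25],[0.07, 0.16, 0.10]] + [[0.00, 0.00, -0.00], [0.02, 0.04, -0.08], [0.04, 0.09, -0.18], [0.01, 0.03, -0.05], [0.00, 0.01, -0.02]] + [[-0.05, 0.02, 0.0], [0.03, -0.01, -0.00], [-0.02, 0.01, 0.0], [0.07, -0.03, -0.0], [-0.11, 0.05, 0.00]]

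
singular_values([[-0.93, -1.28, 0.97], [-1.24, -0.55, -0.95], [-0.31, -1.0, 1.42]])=[2.5, 1.74, 0.0]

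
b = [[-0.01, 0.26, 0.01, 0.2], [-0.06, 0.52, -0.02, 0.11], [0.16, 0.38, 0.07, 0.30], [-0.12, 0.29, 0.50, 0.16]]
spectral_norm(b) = 0.88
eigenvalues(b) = [(-0.13+0.11j), (-0.13-0.11j), (0.34+0j), (0.67+0j)]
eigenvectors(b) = [[0.45+0.31j, (0.45-0.31j), -0.21+0.00j, 0.32+0.00j], [0.16+0.05j, (0.16-0.05j), 0.33+0.00j, (0.29+0j)], [(0.42-0.11j), 0.42+0.11j, -0.51+0.00j, (0.6+0j)], [(-0.69+0j), -0.69-0.00j, (-0.76+0j), (0.68+0j)]]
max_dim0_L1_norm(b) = 1.45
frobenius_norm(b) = 1.02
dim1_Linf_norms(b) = [0.26, 0.52, 0.38, 0.5]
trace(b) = 0.74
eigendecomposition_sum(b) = [[(-0+0.12j),(0.01-0.01j),(-0.05-0.09j),(0.04+0.02j)],[0.01+0.04j,-0j,(-0.02-0.02j),(0.01+0j)],[0.07+0.07j,-0.01j,-0.08-0.01j,(0.03-0.01j)],[(-0.08-0.13j),(-0.01+0.02j),(0.11+0.05j),(-0.06+0.01j)]] + [[-0.00-0.12j,(0.01+0.01j),-0.05+0.09j,(0.04-0.02j)],[0.01-0.04j,0j,-0.02+0.02j,(0.01-0j)],[(0.07-0.07j),0.00+0.01j,-0.08+0.01j,(0.03+0.01j)],[-0.08+0.13j,(-0.01-0.02j),0.11-0.05j,-0.06-0.01j]] + [[0.03+0.00j, -0.12-0.00j, (0.03-0j), 0.01+0.00j], [-0.05-0.00j, (0.19+0j), -0.05+0.00j, -0.02-0.00j], [(0.08+0j), -0.30-0.00j, 0.07-0.00j, 0.03+0.00j], [(0.11+0j), (-0.45-0j), 0.11-0.00j, 0.04+0.00j]] + [[-0.03+0.00j,  0.35+0.00j,  (0.08-0j),  0.11+0.00j],  [-0.03+0.00j,  0.32+0.00j,  (0.07-0j),  (0.1+0j)],  [(-0.06+0j),  0.67+0.00j,  (0.15-0j),  (0.21+0j)],  [-0.07+0.00j,  0.75+0.00j,  0.17-0.00j,  (0.23+0j)]]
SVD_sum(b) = [[-0.01, 0.26, 0.11, 0.13], [-0.01, 0.4, 0.17, 0.2], [-0.01, 0.39, 0.16, 0.2], [-0.01, 0.41, 0.17, 0.21]] + [[0.03, 0.03, -0.09, 0.01], [0.05, 0.06, -0.16, 0.02], [0.04, 0.04, -0.12, 0.01], [-0.1, -0.12, 0.33, -0.04]] + [[0.02, -0.01, 0.00, 0.01],[-0.11, 0.06, -0.02, -0.10],[0.11, -0.06, 0.02, 0.10],[-0.01, 0.01, -0.0, -0.01]] + [[-0.05, -0.02, -0.02, 0.04], [0.01, 0.0, 0.00, -0.01], [0.02, 0.01, 0.01, -0.02], [0.00, 0.0, 0.00, -0.0]]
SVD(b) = [[-0.35, 0.21, 0.1, -0.91], [-0.54, 0.41, -0.70, 0.23], [-0.53, 0.31, 0.71, 0.35], [-0.55, -0.83, -0.06, 0.01]] @ diag([0.8795825403833829, 0.4453276365096514, 0.23603857033026565, 0.07485749214264588]) @ [[0.02, -0.83, -0.35, -0.43], [0.27, 0.33, -0.90, 0.11], [0.68, -0.36, 0.15, 0.62], [0.68, 0.26, 0.22, -0.65]]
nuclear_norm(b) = 1.64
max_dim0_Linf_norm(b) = 0.52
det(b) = 0.01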